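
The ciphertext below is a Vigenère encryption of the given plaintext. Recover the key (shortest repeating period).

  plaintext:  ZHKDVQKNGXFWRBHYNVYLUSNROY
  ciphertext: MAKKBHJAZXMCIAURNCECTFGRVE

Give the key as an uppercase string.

NTAHGRZ

  i= 0: M-Z = 13 → N
  i= 1: A-H = 19 → T
  i= 2: K-K =  0 → A
  i= 3: K-D =  7 → H
  i= 4: B-V =  6 → G
  i= 5: H-Q = 17 → R
  i= 6: J-K = 25 → Z
  i= 7: A-N = 13 → N
  i= 8: Z-G = 19 → T
  i= 9: X-X =  0 → A
  i=10: M-F =  7 → H
  i=11: C-W =  6 → G
  i=12: I-R = 17 → R
  i=13: A-B = 25 → Z
  i=14: U-H = 13 → N
  i=15: R-Y = 19 → T
  i=16: N-N =  0 → A
  i=17: C-V =  7 → H
  i=18: E-Y =  6 → G
  i=19: C-L = 17 → R
  i=20: T-U = 25 → Z
  i=21: F-S = 13 → N
  i=22: G-N = 19 → T
  i=23: R-R =  0 → A
  i=24: V-O =  7 → H
  i=25: E-Y =  6 → G
  shifts repeat with period 7: NTAHGRZ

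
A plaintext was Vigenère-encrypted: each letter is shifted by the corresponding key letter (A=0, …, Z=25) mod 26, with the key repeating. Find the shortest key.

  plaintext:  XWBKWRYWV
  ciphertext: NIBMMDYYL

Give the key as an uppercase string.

  i= 0: N-X = 16 → Q
  i= 1: I-W = 12 → M
  i= 2: B-B =  0 → A
  i= 3: M-K =  2 → C
  i= 4: M-W = 16 → Q
  i= 5: D-R = 12 → M
  i= 6: Y-Y =  0 → A
  i= 7: Y-W =  2 → C
  i= 8: L-V = 16 → Q
  shifts repeat with period 4: QMAC

QMAC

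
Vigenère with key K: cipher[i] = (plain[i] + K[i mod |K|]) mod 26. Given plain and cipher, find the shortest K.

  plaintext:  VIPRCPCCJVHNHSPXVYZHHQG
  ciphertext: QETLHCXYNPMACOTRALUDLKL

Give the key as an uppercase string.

  i= 0: Q-V = 21 → V
  i= 1: E-I = 22 → W
  i= 2: T-P =  4 → E
  i= 3: L-R = 20 → U
  i= 4: H-C =  5 → F
  i= 5: C-P = 13 → N
  i= 6: X-C = 21 → V
  i= 7: Y-C = 22 → W
  i= 8: N-J =  4 → E
  i= 9: P-V = 20 → U
  i=10: M-H =  5 → F
  i=11: A-N = 13 → N
  i=12: C-H = 21 → V
  i=13: O-S = 22 → W
  i=14: T-P =  4 → E
  i=15: R-X = 20 → U
  i=16: A-V =  5 → F
  i=17: L-Y = 13 → N
  i=18: U-Z = 21 → V
  i=19: D-H = 22 → W
  i=20: L-H =  4 → E
  i=21: K-Q = 20 → U
  i=22: L-G =  5 → F
  shifts repeat with period 6: VWEUFN

VWEUFN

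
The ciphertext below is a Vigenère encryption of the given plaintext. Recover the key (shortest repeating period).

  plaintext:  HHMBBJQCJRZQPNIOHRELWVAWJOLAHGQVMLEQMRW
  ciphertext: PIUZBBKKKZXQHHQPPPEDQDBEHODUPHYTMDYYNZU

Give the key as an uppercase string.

IBIYASU

  i= 0: P-H =  8 → I
  i= 1: I-H =  1 → B
  i= 2: U-M =  8 → I
  i= 3: Z-B = 24 → Y
  i= 4: B-B =  0 → A
  i= 5: B-J = 18 → S
  i= 6: K-Q = 20 → U
  i= 7: K-C =  8 → I
  i= 8: K-J =  1 → B
  i= 9: Z-R =  8 → I
  i=10: X-Z = 24 → Y
  i=11: Q-Q =  0 → A
  i=12: H-P = 18 → S
  i=13: H-N = 20 → U
  i=14: Q-I =  8 → I
  i=15: P-O =  1 → B
  i=16: P-H =  8 → I
  i=17: P-R = 24 → Y
  i=18: E-E =  0 → A
  i=19: D-L = 18 → S
  i=20: Q-W = 20 → U
  i=21: D-V =  8 → I
  i=22: B-A =  1 → B
  i=23: E-W =  8 → I
  i=24: H-J = 24 → Y
  i=25: O-O =  0 → A
  i=26: D-L = 18 → S
  i=27: U-A = 20 → U
  i=28: P-H =  8 → I
  i=29: H-G =  1 → B
  i=30: Y-Q =  8 → I
  i=31: T-V = 24 → Y
  i=32: M-M =  0 → A
  i=33: D-L = 18 → S
  i=34: Y-E = 20 → U
  i=35: Y-Q =  8 → I
  i=36: N-M =  1 → B
  i=37: Z-R =  8 → I
  i=38: U-W = 24 → Y
  shifts repeat with period 7: IBIYASU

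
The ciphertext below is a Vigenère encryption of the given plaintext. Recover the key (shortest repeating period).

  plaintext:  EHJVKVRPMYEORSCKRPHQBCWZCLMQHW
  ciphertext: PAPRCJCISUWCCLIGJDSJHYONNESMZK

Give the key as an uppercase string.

LTGWSO

  i= 0: P-E = 11 → L
  i= 1: A-H = 19 → T
  i= 2: P-J =  6 → G
  i= 3: R-V = 22 → W
  i= 4: C-K = 18 → S
  i= 5: J-V = 14 → O
  i= 6: C-R = 11 → L
  i= 7: I-P = 19 → T
  i= 8: S-M =  6 → G
  i= 9: U-Y = 22 → W
  i=10: W-E = 18 → S
  i=11: C-O = 14 → O
  i=12: C-R = 11 → L
  i=13: L-S = 19 → T
  i=14: I-C =  6 → G
  i=15: G-K = 22 → W
  i=16: J-R = 18 → S
  i=17: D-P = 14 → O
  i=18: S-H = 11 → L
  i=19: J-Q = 19 → T
  i=20: H-B =  6 → G
  i=21: Y-C = 22 → W
  i=22: O-W = 18 → S
  i=23: N-Z = 14 → O
  i=24: N-C = 11 → L
  i=25: E-L = 19 → T
  i=26: S-M =  6 → G
  i=27: M-Q = 22 → W
  i=28: Z-H = 18 → S
  i=29: K-W = 14 → O
  shifts repeat with period 6: LTGWSO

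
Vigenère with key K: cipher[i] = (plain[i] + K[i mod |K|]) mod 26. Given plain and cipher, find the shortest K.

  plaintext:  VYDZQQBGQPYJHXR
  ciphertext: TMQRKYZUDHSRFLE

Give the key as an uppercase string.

YONSUI

  i= 0: T-V = 24 → Y
  i= 1: M-Y = 14 → O
  i= 2: Q-D = 13 → N
  i= 3: R-Z = 18 → S
  i= 4: K-Q = 20 → U
  i= 5: Y-Q =  8 → I
  i= 6: Z-B = 24 → Y
  i= 7: U-G = 14 → O
  i= 8: D-Q = 13 → N
  i= 9: H-P = 18 → S
  i=10: S-Y = 20 → U
  i=11: R-J =  8 → I
  i=12: F-H = 24 → Y
  i=13: L-X = 14 → O
  i=14: E-R = 13 → N
  shifts repeat with period 6: YONSUI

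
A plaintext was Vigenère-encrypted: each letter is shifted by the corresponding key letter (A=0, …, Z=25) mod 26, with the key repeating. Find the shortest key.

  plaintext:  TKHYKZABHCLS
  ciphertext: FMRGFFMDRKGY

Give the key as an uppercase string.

  i= 0: F-T = 12 → M
  i= 1: M-K =  2 → C
  i= 2: R-H = 10 → K
  i= 3: G-Y =  8 → I
  i= 4: F-K = 21 → V
  i= 5: F-Z =  6 → G
  i= 6: M-A = 12 → M
  i= 7: D-B =  2 → C
  i= 8: R-H = 10 → K
  i= 9: K-C =  8 → I
  i=10: G-L = 21 → V
  i=11: Y-S =  6 → G
  shifts repeat with period 6: MCKIVG

MCKIVG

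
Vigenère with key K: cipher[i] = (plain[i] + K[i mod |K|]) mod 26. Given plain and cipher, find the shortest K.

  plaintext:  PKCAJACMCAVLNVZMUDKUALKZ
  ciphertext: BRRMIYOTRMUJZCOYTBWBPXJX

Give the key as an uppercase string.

  i= 0: B-P = 12 → M
  i= 1: R-K =  7 → H
  i= 2: R-C = 15 → P
  i= 3: M-A = 12 → M
  i= 4: I-J = 25 → Z
  i= 5: Y-A = 24 → Y
  i= 6: O-C = 12 → M
  i= 7: T-M =  7 → H
  i= 8: R-C = 15 → P
  i= 9: M-A = 12 → M
  i=10: U-V = 25 → Z
  i=11: J-L = 24 → Y
  i=12: Z-N = 12 → M
  i=13: C-V =  7 → H
  i=14: O-Z = 15 → P
  i=15: Y-M = 12 → M
  i=16: T-U = 25 → Z
  i=17: B-D = 24 → Y
  i=18: W-K = 12 → M
  i=19: B-U =  7 → H
  i=20: P-A = 15 → P
  i=21: X-L = 12 → M
  i=22: J-K = 25 → Z
  i=23: X-Z = 24 → Y
  shifts repeat with period 6: MHPMZY

MHPMZY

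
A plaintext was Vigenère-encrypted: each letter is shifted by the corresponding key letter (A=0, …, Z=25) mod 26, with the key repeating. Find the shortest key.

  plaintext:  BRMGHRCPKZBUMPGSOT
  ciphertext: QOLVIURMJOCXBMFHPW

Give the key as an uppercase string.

  i= 0: Q-B = 15 → P
  i= 1: O-R = 23 → X
  i= 2: L-M = 25 → Z
  i= 3: V-G = 15 → P
  i= 4: I-H =  1 → B
  i= 5: U-R =  3 → D
  i= 6: R-C = 15 → P
  i= 7: M-P = 23 → X
  i= 8: J-K = 25 → Z
  i= 9: O-Z = 15 → P
  i=10: C-B =  1 → B
  i=11: X-U =  3 → D
  i=12: B-M = 15 → P
  i=13: M-P = 23 → X
  i=14: F-G = 25 → Z
  i=15: H-S = 15 → P
  i=16: P-O =  1 → B
  i=17: W-T =  3 → D
  shifts repeat with period 6: PXZPBD

PXZPBD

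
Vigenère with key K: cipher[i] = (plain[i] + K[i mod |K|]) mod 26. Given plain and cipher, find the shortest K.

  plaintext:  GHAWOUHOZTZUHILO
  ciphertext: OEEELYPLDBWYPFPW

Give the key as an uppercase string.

IXE

  i= 0: O-G =  8 → I
  i= 1: E-H = 23 → X
  i= 2: E-A =  4 → E
  i= 3: E-W =  8 → I
  i= 4: L-O = 23 → X
  i= 5: Y-U =  4 → E
  i= 6: P-H =  8 → I
  i= 7: L-O = 23 → X
  i= 8: D-Z =  4 → E
  i= 9: B-T =  8 → I
  i=10: W-Z = 23 → X
  i=11: Y-U =  4 → E
  i=12: P-H =  8 → I
  i=13: F-I = 23 → X
  i=14: P-L =  4 → E
  i=15: W-O =  8 → I
  shifts repeat with period 3: IXE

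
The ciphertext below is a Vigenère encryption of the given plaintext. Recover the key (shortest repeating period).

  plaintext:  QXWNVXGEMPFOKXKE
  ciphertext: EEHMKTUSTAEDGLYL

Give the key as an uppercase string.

  i= 0: E-Q = 14 → O
  i= 1: E-X =  7 → H
  i= 2: H-W = 11 → L
  i= 3: M-N = 25 → Z
  i= 4: K-V = 15 → P
  i= 5: T-X = 22 → W
  i= 6: U-G = 14 → O
  i= 7: S-E = 14 → O
  i= 8: T-M =  7 → H
  i= 9: A-P = 11 → L
  i=10: E-F = 25 → Z
  i=11: D-O = 15 → P
  i=12: G-K = 22 → W
  i=13: L-X = 14 → O
  i=14: Y-K = 14 → O
  i=15: L-E =  7 → H
  shifts repeat with period 7: OHLZPWO

OHLZPWO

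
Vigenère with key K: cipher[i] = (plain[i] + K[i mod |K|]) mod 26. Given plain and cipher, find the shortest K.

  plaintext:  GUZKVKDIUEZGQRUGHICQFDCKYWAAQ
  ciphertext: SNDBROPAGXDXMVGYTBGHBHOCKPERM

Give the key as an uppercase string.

  i= 0: S-G = 12 → M
  i= 1: N-U = 19 → T
  i= 2: D-Z =  4 → E
  i= 3: B-K = 17 → R
  i= 4: R-V = 22 → W
  i= 5: O-K =  4 → E
  i= 6: P-D = 12 → M
  i= 7: A-I = 18 → S
  i= 8: G-U = 12 → M
  i= 9: X-E = 19 → T
  i=10: D-Z =  4 → E
  i=11: X-G = 17 → R
  i=12: M-Q = 22 → W
  i=13: V-R =  4 → E
  i=14: G-U = 12 → M
  i=15: Y-G = 18 → S
  i=16: T-H = 12 → M
  i=17: B-I = 19 → T
  i=18: G-C =  4 → E
  i=19: H-Q = 17 → R
  i=20: B-F = 22 → W
  i=21: H-D =  4 → E
  i=22: O-C = 12 → M
  i=23: C-K = 18 → S
  i=24: K-Y = 12 → M
  i=25: P-W = 19 → T
  i=26: E-A =  4 → E
  i=27: R-A = 17 → R
  i=28: M-Q = 22 → W
  shifts repeat with period 8: MTERWEMS

MTERWEMS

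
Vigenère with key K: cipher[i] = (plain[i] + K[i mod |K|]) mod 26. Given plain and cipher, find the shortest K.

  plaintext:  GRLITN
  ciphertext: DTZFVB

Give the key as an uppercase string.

  i= 0: D-G = 23 → X
  i= 1: T-R =  2 → C
  i= 2: Z-L = 14 → O
  i= 3: F-I = 23 → X
  i= 4: V-T =  2 → C
  i= 5: B-N = 14 → O
  shifts repeat with period 3: XCO

XCO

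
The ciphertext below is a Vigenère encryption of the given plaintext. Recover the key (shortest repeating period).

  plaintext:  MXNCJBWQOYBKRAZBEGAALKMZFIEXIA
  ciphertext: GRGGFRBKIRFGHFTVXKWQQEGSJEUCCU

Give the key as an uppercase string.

UUTEWQF

  i= 0: G-M = 20 → U
  i= 1: R-X = 20 → U
  i= 2: G-N = 19 → T
  i= 3: G-C =  4 → E
  i= 4: F-J = 22 → W
  i= 5: R-B = 16 → Q
  i= 6: B-W =  5 → F
  i= 7: K-Q = 20 → U
  i= 8: I-O = 20 → U
  i= 9: R-Y = 19 → T
  i=10: F-B =  4 → E
  i=11: G-K = 22 → W
  i=12: H-R = 16 → Q
  i=13: F-A =  5 → F
  i=14: T-Z = 20 → U
  i=15: V-B = 20 → U
  i=16: X-E = 19 → T
  i=17: K-G =  4 → E
  i=18: W-A = 22 → W
  i=19: Q-A = 16 → Q
  i=20: Q-L =  5 → F
  i=21: E-K = 20 → U
  i=22: G-M = 20 → U
  i=23: S-Z = 19 → T
  i=24: J-F =  4 → E
  i=25: E-I = 22 → W
  i=26: U-E = 16 → Q
  i=27: C-X =  5 → F
  i=28: C-I = 20 → U
  i=29: U-A = 20 → U
  shifts repeat with period 7: UUTEWQF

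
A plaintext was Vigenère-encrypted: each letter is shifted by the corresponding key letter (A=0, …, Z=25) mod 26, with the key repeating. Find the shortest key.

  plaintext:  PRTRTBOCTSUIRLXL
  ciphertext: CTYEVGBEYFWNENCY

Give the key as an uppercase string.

NCF

  i= 0: C-P = 13 → N
  i= 1: T-R =  2 → C
  i= 2: Y-T =  5 → F
  i= 3: E-R = 13 → N
  i= 4: V-T =  2 → C
  i= 5: G-B =  5 → F
  i= 6: B-O = 13 → N
  i= 7: E-C =  2 → C
  i= 8: Y-T =  5 → F
  i= 9: F-S = 13 → N
  i=10: W-U =  2 → C
  i=11: N-I =  5 → F
  i=12: E-R = 13 → N
  i=13: N-L =  2 → C
  i=14: C-X =  5 → F
  i=15: Y-L = 13 → N
  shifts repeat with period 3: NCF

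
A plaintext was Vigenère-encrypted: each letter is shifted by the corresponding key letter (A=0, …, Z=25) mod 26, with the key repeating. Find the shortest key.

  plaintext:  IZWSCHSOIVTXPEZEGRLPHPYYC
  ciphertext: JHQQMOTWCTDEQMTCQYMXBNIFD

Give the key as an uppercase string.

  i= 0: J-I =  1 → B
  i= 1: H-Z =  8 → I
  i= 2: Q-W = 20 → U
  i= 3: Q-S = 24 → Y
  i= 4: M-C = 10 → K
  i= 5: O-H =  7 → H
  i= 6: T-S =  1 → B
  i= 7: W-O =  8 → I
  i= 8: C-I = 20 → U
  i= 9: T-V = 24 → Y
  i=10: D-T = 10 → K
  i=11: E-X =  7 → H
  i=12: Q-P =  1 → B
  i=13: M-E =  8 → I
  i=14: T-Z = 20 → U
  i=15: C-E = 24 → Y
  i=16: Q-G = 10 → K
  i=17: Y-R =  7 → H
  i=18: M-L =  1 → B
  i=19: X-P =  8 → I
  i=20: B-H = 20 → U
  i=21: N-P = 24 → Y
  i=22: I-Y = 10 → K
  i=23: F-Y =  7 → H
  i=24: D-C =  1 → B
  shifts repeat with period 6: BIUYKH

BIUYKH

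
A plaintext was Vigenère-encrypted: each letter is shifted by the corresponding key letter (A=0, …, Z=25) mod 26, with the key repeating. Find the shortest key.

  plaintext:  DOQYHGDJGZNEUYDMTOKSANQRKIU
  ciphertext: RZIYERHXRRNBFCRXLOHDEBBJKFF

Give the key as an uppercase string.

  i= 0: R-D = 14 → O
  i= 1: Z-O = 11 → L
  i= 2: I-Q = 18 → S
  i= 3: Y-Y =  0 → A
  i= 4: E-H = 23 → X
  i= 5: R-G = 11 → L
  i= 6: H-D =  4 → E
  i= 7: X-J = 14 → O
  i= 8: R-G = 11 → L
  i= 9: R-Z = 18 → S
  i=10: N-N =  0 → A
  i=11: B-E = 23 → X
  i=12: F-U = 11 → L
  i=13: C-Y =  4 → E
  i=14: R-D = 14 → O
  i=15: X-M = 11 → L
  i=16: L-T = 18 → S
  i=17: O-O =  0 → A
  i=18: H-K = 23 → X
  i=19: D-S = 11 → L
  i=20: E-A =  4 → E
  i=21: B-N = 14 → O
  i=22: B-Q = 11 → L
  i=23: J-R = 18 → S
  i=24: K-K =  0 → A
  i=25: F-I = 23 → X
  i=26: F-U = 11 → L
  shifts repeat with period 7: OLSAXLE

OLSAXLE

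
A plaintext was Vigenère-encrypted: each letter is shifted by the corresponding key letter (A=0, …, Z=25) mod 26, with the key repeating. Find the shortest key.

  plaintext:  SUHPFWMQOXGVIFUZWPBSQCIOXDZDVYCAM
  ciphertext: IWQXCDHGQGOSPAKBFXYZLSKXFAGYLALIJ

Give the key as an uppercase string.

  i= 0: I-S = 16 → Q
  i= 1: W-U =  2 → C
  i= 2: Q-H =  9 → J
  i= 3: X-P =  8 → I
  i= 4: C-F = 23 → X
  i= 5: D-W =  7 → H
  i= 6: H-M = 21 → V
  i= 7: G-Q = 16 → Q
  i= 8: Q-O =  2 → C
  i= 9: G-X =  9 → J
  i=10: O-G =  8 → I
  i=11: S-V = 23 → X
  i=12: P-I =  7 → H
  i=13: A-F = 21 → V
  i=14: K-U = 16 → Q
  i=15: B-Z =  2 → C
  i=16: F-W =  9 → J
  i=17: X-P =  8 → I
  i=18: Y-B = 23 → X
  i=19: Z-S =  7 → H
  i=20: L-Q = 21 → V
  i=21: S-C = 16 → Q
  i=22: K-I =  2 → C
  i=23: X-O =  9 → J
  i=24: F-X =  8 → I
  i=25: A-D = 23 → X
  i=26: G-Z =  7 → H
  i=27: Y-D = 21 → V
  i=28: L-V = 16 → Q
  i=29: A-Y =  2 → C
  i=30: L-C =  9 → J
  i=31: I-A =  8 → I
  i=32: J-M = 23 → X
  shifts repeat with period 7: QCJIXHV

QCJIXHV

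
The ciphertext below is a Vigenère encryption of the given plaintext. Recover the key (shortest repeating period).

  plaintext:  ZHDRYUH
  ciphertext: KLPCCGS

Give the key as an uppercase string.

  i= 0: K-Z = 11 → L
  i= 1: L-H =  4 → E
  i= 2: P-D = 12 → M
  i= 3: C-R = 11 → L
  i= 4: C-Y =  4 → E
  i= 5: G-U = 12 → M
  i= 6: S-H = 11 → L
  shifts repeat with period 3: LEM

LEM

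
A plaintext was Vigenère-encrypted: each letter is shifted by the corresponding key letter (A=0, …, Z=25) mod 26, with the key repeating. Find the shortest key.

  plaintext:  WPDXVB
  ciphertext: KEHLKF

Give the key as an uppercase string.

OPE

  i= 0: K-W = 14 → O
  i= 1: E-P = 15 → P
  i= 2: H-D =  4 → E
  i= 3: L-X = 14 → O
  i= 4: K-V = 15 → P
  i= 5: F-B =  4 → E
  shifts repeat with period 3: OPE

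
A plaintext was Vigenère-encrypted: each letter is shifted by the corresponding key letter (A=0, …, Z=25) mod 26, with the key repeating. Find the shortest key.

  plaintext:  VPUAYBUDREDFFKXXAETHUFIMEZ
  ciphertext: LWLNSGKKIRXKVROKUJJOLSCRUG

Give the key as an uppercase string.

QHRNUF

  i= 0: L-V = 16 → Q
  i= 1: W-P =  7 → H
  i= 2: L-U = 17 → R
  i= 3: N-A = 13 → N
  i= 4: S-Y = 20 → U
  i= 5: G-B =  5 → F
  i= 6: K-U = 16 → Q
  i= 7: K-D =  7 → H
  i= 8: I-R = 17 → R
  i= 9: R-E = 13 → N
  i=10: X-D = 20 → U
  i=11: K-F =  5 → F
  i=12: V-F = 16 → Q
  i=13: R-K =  7 → H
  i=14: O-X = 17 → R
  i=15: K-X = 13 → N
  i=16: U-A = 20 → U
  i=17: J-E =  5 → F
  i=18: J-T = 16 → Q
  i=19: O-H =  7 → H
  i=20: L-U = 17 → R
  i=21: S-F = 13 → N
  i=22: C-I = 20 → U
  i=23: R-M =  5 → F
  i=24: U-E = 16 → Q
  i=25: G-Z =  7 → H
  shifts repeat with period 6: QHRNUF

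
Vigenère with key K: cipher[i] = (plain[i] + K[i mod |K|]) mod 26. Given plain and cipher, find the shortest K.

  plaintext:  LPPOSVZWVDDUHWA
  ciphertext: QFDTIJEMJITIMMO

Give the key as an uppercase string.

FQO

  i= 0: Q-L =  5 → F
  i= 1: F-P = 16 → Q
  i= 2: D-P = 14 → O
  i= 3: T-O =  5 → F
  i= 4: I-S = 16 → Q
  i= 5: J-V = 14 → O
  i= 6: E-Z =  5 → F
  i= 7: M-W = 16 → Q
  i= 8: J-V = 14 → O
  i= 9: I-D =  5 → F
  i=10: T-D = 16 → Q
  i=11: I-U = 14 → O
  i=12: M-H =  5 → F
  i=13: M-W = 16 → Q
  i=14: O-A = 14 → O
  shifts repeat with period 3: FQO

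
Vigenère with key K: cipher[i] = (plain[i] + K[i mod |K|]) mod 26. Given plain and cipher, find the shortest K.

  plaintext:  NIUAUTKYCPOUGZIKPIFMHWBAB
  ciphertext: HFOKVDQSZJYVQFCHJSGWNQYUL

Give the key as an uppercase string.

UXUKBKG

  i= 0: H-N = 20 → U
  i= 1: F-I = 23 → X
  i= 2: O-U = 20 → U
  i= 3: K-A = 10 → K
  i= 4: V-U =  1 → B
  i= 5: D-T = 10 → K
  i= 6: Q-K =  6 → G
  i= 7: S-Y = 20 → U
  i= 8: Z-C = 23 → X
  i= 9: J-P = 20 → U
  i=10: Y-O = 10 → K
  i=11: V-U =  1 → B
  i=12: Q-G = 10 → K
  i=13: F-Z =  6 → G
  i=14: C-I = 20 → U
  i=15: H-K = 23 → X
  i=16: J-P = 20 → U
  i=17: S-I = 10 → K
  i=18: G-F =  1 → B
  i=19: W-M = 10 → K
  i=20: N-H =  6 → G
  i=21: Q-W = 20 → U
  i=22: Y-B = 23 → X
  i=23: U-A = 20 → U
  i=24: L-B = 10 → K
  shifts repeat with period 7: UXUKBKG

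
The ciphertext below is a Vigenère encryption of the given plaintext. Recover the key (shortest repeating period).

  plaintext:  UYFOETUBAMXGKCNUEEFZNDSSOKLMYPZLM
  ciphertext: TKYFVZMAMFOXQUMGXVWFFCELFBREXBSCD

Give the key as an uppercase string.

  i= 0: T-U = 25 → Z
  i= 1: K-Y = 12 → M
  i= 2: Y-F = 19 → T
  i= 3: F-O = 17 → R
  i= 4: V-E = 17 → R
  i= 5: Z-T =  6 → G
  i= 6: M-U = 18 → S
  i= 7: A-B = 25 → Z
  i= 8: M-A = 12 → M
  i= 9: F-M = 19 → T
  i=10: O-X = 17 → R
  i=11: X-G = 17 → R
  i=12: Q-K =  6 → G
  i=13: U-C = 18 → S
  i=14: M-N = 25 → Z
  i=15: G-U = 12 → M
  i=16: X-E = 19 → T
  i=17: V-E = 17 → R
  i=18: W-F = 17 → R
  i=19: F-Z =  6 → G
  i=20: F-N = 18 → S
  i=21: C-D = 25 → Z
  i=22: E-S = 12 → M
  i=23: L-S = 19 → T
  i=24: F-O = 17 → R
  i=25: B-K = 17 → R
  i=26: R-L =  6 → G
  i=27: E-M = 18 → S
  i=28: X-Y = 25 → Z
  i=29: B-P = 12 → M
  i=30: S-Z = 19 → T
  i=31: C-L = 17 → R
  i=32: D-M = 17 → R
  shifts repeat with period 7: ZMTRRGS

ZMTRRGS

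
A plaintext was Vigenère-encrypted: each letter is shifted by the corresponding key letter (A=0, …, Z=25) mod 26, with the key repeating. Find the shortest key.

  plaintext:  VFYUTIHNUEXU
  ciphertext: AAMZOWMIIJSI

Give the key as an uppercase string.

  i= 0: A-V =  5 → F
  i= 1: A-F = 21 → V
  i= 2: M-Y = 14 → O
  i= 3: Z-U =  5 → F
  i= 4: O-T = 21 → V
  i= 5: W-I = 14 → O
  i= 6: M-H =  5 → F
  i= 7: I-N = 21 → V
  i= 8: I-U = 14 → O
  i= 9: J-E =  5 → F
  i=10: S-X = 21 → V
  i=11: I-U = 14 → O
  shifts repeat with period 3: FVO

FVO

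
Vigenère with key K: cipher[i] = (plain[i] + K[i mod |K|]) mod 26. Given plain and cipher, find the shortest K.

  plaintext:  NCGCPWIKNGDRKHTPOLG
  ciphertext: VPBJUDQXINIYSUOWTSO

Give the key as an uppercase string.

  i= 0: V-N =  8 → I
  i= 1: P-C = 13 → N
  i= 2: B-G = 21 → V
  i= 3: J-C =  7 → H
  i= 4: U-P =  5 → F
  i= 5: D-W =  7 → H
  i= 6: Q-I =  8 → I
  i= 7: X-K = 13 → N
  i= 8: I-N = 21 → V
  i= 9: N-G =  7 → H
  i=10: I-D =  5 → F
  i=11: Y-R =  7 → H
  i=12: S-K =  8 → I
  i=13: U-H = 13 → N
  i=14: O-T = 21 → V
  i=15: W-P =  7 → H
  i=16: T-O =  5 → F
  i=17: S-L =  7 → H
  i=18: O-G =  8 → I
  shifts repeat with period 6: INVHFH

INVHFH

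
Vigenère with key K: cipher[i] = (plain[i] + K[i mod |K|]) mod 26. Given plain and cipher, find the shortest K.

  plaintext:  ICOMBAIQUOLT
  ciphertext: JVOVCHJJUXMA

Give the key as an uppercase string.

BTAJBH

  i= 0: J-I =  1 → B
  i= 1: V-C = 19 → T
  i= 2: O-O =  0 → A
  i= 3: V-M =  9 → J
  i= 4: C-B =  1 → B
  i= 5: H-A =  7 → H
  i= 6: J-I =  1 → B
  i= 7: J-Q = 19 → T
  i= 8: U-U =  0 → A
  i= 9: X-O =  9 → J
  i=10: M-L =  1 → B
  i=11: A-T =  7 → H
  shifts repeat with period 6: BTAJBH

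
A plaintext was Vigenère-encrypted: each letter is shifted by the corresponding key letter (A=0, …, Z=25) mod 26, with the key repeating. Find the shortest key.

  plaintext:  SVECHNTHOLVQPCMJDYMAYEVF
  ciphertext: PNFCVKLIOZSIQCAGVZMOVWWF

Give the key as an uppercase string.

  i= 0: P-S = 23 → X
  i= 1: N-V = 18 → S
  i= 2: F-E =  1 → B
  i= 3: C-C =  0 → A
  i= 4: V-H = 14 → O
  i= 5: K-N = 23 → X
  i= 6: L-T = 18 → S
  i= 7: I-H =  1 → B
  i= 8: O-O =  0 → A
  i= 9: Z-L = 14 → O
  i=10: S-V = 23 → X
  i=11: I-Q = 18 → S
  i=12: Q-P =  1 → B
  i=13: C-C =  0 → A
  i=14: A-M = 14 → O
  i=15: G-J = 23 → X
  i=16: V-D = 18 → S
  i=17: Z-Y =  1 → B
  i=18: M-M =  0 → A
  i=19: O-A = 14 → O
  i=20: V-Y = 23 → X
  i=21: W-E = 18 → S
  i=22: W-V =  1 → B
  i=23: F-F =  0 → A
  shifts repeat with period 5: XSBAO

XSBAO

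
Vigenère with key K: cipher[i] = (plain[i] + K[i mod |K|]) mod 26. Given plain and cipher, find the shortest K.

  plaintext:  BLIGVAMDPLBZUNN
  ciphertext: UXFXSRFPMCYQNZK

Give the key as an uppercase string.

  i= 0: U-B = 19 → T
  i= 1: X-L = 12 → M
  i= 2: F-I = 23 → X
  i= 3: X-G = 17 → R
  i= 4: S-V = 23 → X
  i= 5: R-A = 17 → R
  i= 6: F-M = 19 → T
  i= 7: P-D = 12 → M
  i= 8: M-P = 23 → X
  i= 9: C-L = 17 → R
  i=10: Y-B = 23 → X
  i=11: Q-Z = 17 → R
  i=12: N-U = 19 → T
  i=13: Z-N = 12 → M
  i=14: K-N = 23 → X
  shifts repeat with period 6: TMXRXR

TMXRXR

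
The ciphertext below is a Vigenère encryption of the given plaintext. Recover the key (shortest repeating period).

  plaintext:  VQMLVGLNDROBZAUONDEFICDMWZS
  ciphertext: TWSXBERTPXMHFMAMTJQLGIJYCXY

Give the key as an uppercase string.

YGGMG

  i= 0: T-V = 24 → Y
  i= 1: W-Q =  6 → G
  i= 2: S-M =  6 → G
  i= 3: X-L = 12 → M
  i= 4: B-V =  6 → G
  i= 5: E-G = 24 → Y
  i= 6: R-L =  6 → G
  i= 7: T-N =  6 → G
  i= 8: P-D = 12 → M
  i= 9: X-R =  6 → G
  i=10: M-O = 24 → Y
  i=11: H-B =  6 → G
  i=12: F-Z =  6 → G
  i=13: M-A = 12 → M
  i=14: A-U =  6 → G
  i=15: M-O = 24 → Y
  i=16: T-N =  6 → G
  i=17: J-D =  6 → G
  i=18: Q-E = 12 → M
  i=19: L-F =  6 → G
  i=20: G-I = 24 → Y
  i=21: I-C =  6 → G
  i=22: J-D =  6 → G
  i=23: Y-M = 12 → M
  i=24: C-W =  6 → G
  i=25: X-Z = 24 → Y
  i=26: Y-S =  6 → G
  shifts repeat with period 5: YGGMG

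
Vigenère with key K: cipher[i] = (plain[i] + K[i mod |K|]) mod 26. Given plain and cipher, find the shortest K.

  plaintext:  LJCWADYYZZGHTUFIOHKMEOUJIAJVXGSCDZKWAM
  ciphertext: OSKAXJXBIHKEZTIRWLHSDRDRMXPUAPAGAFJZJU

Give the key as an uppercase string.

  i= 0: O-L =  3 → D
  i= 1: S-J =  9 → J
  i= 2: K-C =  8 → I
  i= 3: A-W =  4 → E
  i= 4: X-A = 23 → X
  i= 5: J-D =  6 → G
  i= 6: X-Y = 25 → Z
  i= 7: B-Y =  3 → D
  i= 8: I-Z =  9 → J
  i= 9: H-Z =  8 → I
  i=10: K-G =  4 → E
  i=11: E-H = 23 → X
  i=12: Z-T =  6 → G
  i=13: T-U = 25 → Z
  i=14: I-F =  3 → D
  i=15: R-I =  9 → J
  i=16: W-O =  8 → I
  i=17: L-H =  4 → E
  i=18: H-K = 23 → X
  i=19: S-M =  6 → G
  i=20: D-E = 25 → Z
  i=21: R-O =  3 → D
  i=22: D-U =  9 → J
  i=23: R-J =  8 → I
  i=24: M-I =  4 → E
  i=25: X-A = 23 → X
  i=26: P-J =  6 → G
  i=27: U-V = 25 → Z
  i=28: A-X =  3 → D
  i=29: P-G =  9 → J
  i=30: A-S =  8 → I
  i=31: G-C =  4 → E
  i=32: A-D = 23 → X
  i=33: F-Z =  6 → G
  i=34: J-K = 25 → Z
  i=35: Z-W =  3 → D
  i=36: J-A =  9 → J
  i=37: U-M =  8 → I
  shifts repeat with period 7: DJIEXGZ

DJIEXGZ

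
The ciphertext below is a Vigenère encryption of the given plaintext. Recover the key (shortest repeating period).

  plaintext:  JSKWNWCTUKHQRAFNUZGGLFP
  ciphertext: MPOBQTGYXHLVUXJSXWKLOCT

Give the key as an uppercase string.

  i= 0: M-J =  3 → D
  i= 1: P-S = 23 → X
  i= 2: O-K =  4 → E
  i= 3: B-W =  5 → F
  i= 4: Q-N =  3 → D
  i= 5: T-W = 23 → X
  i= 6: G-C =  4 → E
  i= 7: Y-T =  5 → F
  i= 8: X-U =  3 → D
  i= 9: H-K = 23 → X
  i=10: L-H =  4 → E
  i=11: V-Q =  5 → F
  i=12: U-R =  3 → D
  i=13: X-A = 23 → X
  i=14: J-F =  4 → E
  i=15: S-N =  5 → F
  i=16: X-U =  3 → D
  i=17: W-Z = 23 → X
  i=18: K-G =  4 → E
  i=19: L-G =  5 → F
  i=20: O-L =  3 → D
  i=21: C-F = 23 → X
  i=22: T-P =  4 → E
  shifts repeat with period 4: DXEF

DXEF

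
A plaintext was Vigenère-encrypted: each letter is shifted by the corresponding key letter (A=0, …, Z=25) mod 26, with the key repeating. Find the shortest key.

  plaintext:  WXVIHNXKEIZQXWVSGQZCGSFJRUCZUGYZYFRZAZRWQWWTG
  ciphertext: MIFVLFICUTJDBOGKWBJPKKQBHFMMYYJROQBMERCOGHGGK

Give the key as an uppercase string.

QLKNESLS

  i= 0: M-W = 16 → Q
  i= 1: I-X = 11 → L
  i= 2: F-V = 10 → K
  i= 3: V-I = 13 → N
  i= 4: L-H =  4 → E
  i= 5: F-N = 18 → S
  i= 6: I-X = 11 → L
  i= 7: C-K = 18 → S
  i= 8: U-E = 16 → Q
  i= 9: T-I = 11 → L
  i=10: J-Z = 10 → K
  i=11: D-Q = 13 → N
  i=12: B-X =  4 → E
  i=13: O-W = 18 → S
  i=14: G-V = 11 → L
  i=15: K-S = 18 → S
  i=16: W-G = 16 → Q
  i=17: B-Q = 11 → L
  i=18: J-Z = 10 → K
  i=19: P-C = 13 → N
  i=20: K-G =  4 → E
  i=21: K-S = 18 → S
  i=22: Q-F = 11 → L
  i=23: B-J = 18 → S
  i=24: H-R = 16 → Q
  i=25: F-U = 11 → L
  i=26: M-C = 10 → K
  i=27: M-Z = 13 → N
  i=28: Y-U =  4 → E
  i=29: Y-G = 18 → S
  i=30: J-Y = 11 → L
  i=31: R-Z = 18 → S
  i=32: O-Y = 16 → Q
  i=33: Q-F = 11 → L
  i=34: B-R = 10 → K
  i=35: M-Z = 13 → N
  i=36: E-A =  4 → E
  i=37: R-Z = 18 → S
  i=38: C-R = 11 → L
  i=39: O-W = 18 → S
  i=40: G-Q = 16 → Q
  i=41: H-W = 11 → L
  i=42: G-W = 10 → K
  i=43: G-T = 13 → N
  i=44: K-G =  4 → E
  shifts repeat with period 8: QLKNESLS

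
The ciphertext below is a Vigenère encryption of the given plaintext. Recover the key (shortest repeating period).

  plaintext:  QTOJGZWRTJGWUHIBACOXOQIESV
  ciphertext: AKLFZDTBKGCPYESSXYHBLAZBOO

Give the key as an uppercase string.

  i= 0: A-Q = 10 → K
  i= 1: K-T = 17 → R
  i= 2: L-O = 23 → X
  i= 3: F-J = 22 → W
  i= 4: Z-G = 19 → T
  i= 5: D-Z =  4 → E
  i= 6: T-W = 23 → X
  i= 7: B-R = 10 → K
  i= 8: K-T = 17 → R
  i= 9: G-J = 23 → X
  i=10: C-G = 22 → W
  i=11: P-W = 19 → T
  i=12: Y-U =  4 → E
  i=13: E-H = 23 → X
  i=14: S-I = 10 → K
  i=15: S-B = 17 → R
  i=16: X-A = 23 → X
  i=17: Y-C = 22 → W
  i=18: H-O = 19 → T
  i=19: B-X =  4 → E
  i=20: L-O = 23 → X
  i=21: A-Q = 10 → K
  i=22: Z-I = 17 → R
  i=23: B-E = 23 → X
  i=24: O-S = 22 → W
  i=25: O-V = 19 → T
  shifts repeat with period 7: KRXWTEX

KRXWTEX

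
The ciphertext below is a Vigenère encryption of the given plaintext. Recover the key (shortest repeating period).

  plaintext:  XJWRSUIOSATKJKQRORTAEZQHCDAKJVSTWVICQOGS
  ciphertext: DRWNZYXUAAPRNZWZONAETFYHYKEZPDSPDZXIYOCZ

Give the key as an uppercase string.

  i= 0: D-X =  6 → G
  i= 1: R-J =  8 → I
  i= 2: W-W =  0 → A
  i= 3: N-R = 22 → W
  i= 4: Z-S =  7 → H
  i= 5: Y-U =  4 → E
  i= 6: X-I = 15 → P
  i= 7: U-O =  6 → G
  i= 8: A-S =  8 → I
  i= 9: A-A =  0 → A
  i=10: P-T = 22 → W
  i=11: R-K =  7 → H
  i=12: N-J =  4 → E
  i=13: Z-K = 15 → P
  i=14: W-Q =  6 → G
  i=15: Z-R =  8 → I
  i=16: O-O =  0 → A
  i=17: N-R = 22 → W
  i=18: A-T =  7 → H
  i=19: E-A =  4 → E
  i=20: T-E = 15 → P
  i=21: F-Z =  6 → G
  i=22: Y-Q =  8 → I
  i=23: H-H =  0 → A
  i=24: Y-C = 22 → W
  i=25: K-D =  7 → H
  i=26: E-A =  4 → E
  i=27: Z-K = 15 → P
  i=28: P-J =  6 → G
  i=29: D-V =  8 → I
  i=30: S-S =  0 → A
  i=31: P-T = 22 → W
  i=32: D-W =  7 → H
  i=33: Z-V =  4 → E
  i=34: X-I = 15 → P
  i=35: I-C =  6 → G
  i=36: Y-Q =  8 → I
  i=37: O-O =  0 → A
  i=38: C-G = 22 → W
  i=39: Z-S =  7 → H
  shifts repeat with period 7: GIAWHEP

GIAWHEP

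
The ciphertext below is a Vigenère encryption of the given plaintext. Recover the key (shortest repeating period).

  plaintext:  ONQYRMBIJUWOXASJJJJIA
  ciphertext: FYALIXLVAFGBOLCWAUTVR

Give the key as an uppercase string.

RLKN

  i= 0: F-O = 17 → R
  i= 1: Y-N = 11 → L
  i= 2: A-Q = 10 → K
  i= 3: L-Y = 13 → N
  i= 4: I-R = 17 → R
  i= 5: X-M = 11 → L
  i= 6: L-B = 10 → K
  i= 7: V-I = 13 → N
  i= 8: A-J = 17 → R
  i= 9: F-U = 11 → L
  i=10: G-W = 10 → K
  i=11: B-O = 13 → N
  i=12: O-X = 17 → R
  i=13: L-A = 11 → L
  i=14: C-S = 10 → K
  i=15: W-J = 13 → N
  i=16: A-J = 17 → R
  i=17: U-J = 11 → L
  i=18: T-J = 10 → K
  i=19: V-I = 13 → N
  i=20: R-A = 17 → R
  shifts repeat with period 4: RLKN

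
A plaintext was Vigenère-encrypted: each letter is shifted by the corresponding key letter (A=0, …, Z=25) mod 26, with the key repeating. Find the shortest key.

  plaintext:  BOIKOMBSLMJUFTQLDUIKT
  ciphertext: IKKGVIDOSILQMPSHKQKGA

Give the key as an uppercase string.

HWCW

  i= 0: I-B =  7 → H
  i= 1: K-O = 22 → W
  i= 2: K-I =  2 → C
  i= 3: G-K = 22 → W
  i= 4: V-O =  7 → H
  i= 5: I-M = 22 → W
  i= 6: D-B =  2 → C
  i= 7: O-S = 22 → W
  i= 8: S-L =  7 → H
  i= 9: I-M = 22 → W
  i=10: L-J =  2 → C
  i=11: Q-U = 22 → W
  i=12: M-F =  7 → H
  i=13: P-T = 22 → W
  i=14: S-Q =  2 → C
  i=15: H-L = 22 → W
  i=16: K-D =  7 → H
  i=17: Q-U = 22 → W
  i=18: K-I =  2 → C
  i=19: G-K = 22 → W
  i=20: A-T =  7 → H
  shifts repeat with period 4: HWCW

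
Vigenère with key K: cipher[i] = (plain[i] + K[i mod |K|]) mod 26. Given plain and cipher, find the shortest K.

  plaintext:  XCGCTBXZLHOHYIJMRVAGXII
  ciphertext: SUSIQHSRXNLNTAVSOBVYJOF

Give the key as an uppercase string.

  i= 0: S-X = 21 → V
  i= 1: U-C = 18 → S
  i= 2: S-G = 12 → M
  i= 3: I-C =  6 → G
  i= 4: Q-T = 23 → X
  i= 5: H-B =  6 → G
  i= 6: S-X = 21 → V
  i= 7: R-Z = 18 → S
  i= 8: X-L = 12 → M
  i= 9: N-H =  6 → G
  i=10: L-O = 23 → X
  i=11: N-H =  6 → G
  i=12: T-Y = 21 → V
  i=13: A-I = 18 → S
  i=14: V-J = 12 → M
  i=15: S-M =  6 → G
  i=16: O-R = 23 → X
  i=17: B-V =  6 → G
  i=18: V-A = 21 → V
  i=19: Y-G = 18 → S
  i=20: J-X = 12 → M
  i=21: O-I =  6 → G
  i=22: F-I = 23 → X
  shifts repeat with period 6: VSMGXG

VSMGXG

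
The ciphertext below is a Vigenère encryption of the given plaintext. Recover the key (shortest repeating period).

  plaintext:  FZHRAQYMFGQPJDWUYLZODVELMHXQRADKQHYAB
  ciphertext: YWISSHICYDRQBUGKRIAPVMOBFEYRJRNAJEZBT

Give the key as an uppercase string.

TXBBSRKQ

  i= 0: Y-F = 19 → T
  i= 1: W-Z = 23 → X
  i= 2: I-H =  1 → B
  i= 3: S-R =  1 → B
  i= 4: S-A = 18 → S
  i= 5: H-Q = 17 → R
  i= 6: I-Y = 10 → K
  i= 7: C-M = 16 → Q
  i= 8: Y-F = 19 → T
  i= 9: D-G = 23 → X
  i=10: R-Q =  1 → B
  i=11: Q-P =  1 → B
  i=12: B-J = 18 → S
  i=13: U-D = 17 → R
  i=14: G-W = 10 → K
  i=15: K-U = 16 → Q
  i=16: R-Y = 19 → T
  i=17: I-L = 23 → X
  i=18: A-Z =  1 → B
  i=19: P-O =  1 → B
  i=20: V-D = 18 → S
  i=21: M-V = 17 → R
  i=22: O-E = 10 → K
  i=23: B-L = 16 → Q
  i=24: F-M = 19 → T
  i=25: E-H = 23 → X
  i=26: Y-X =  1 → B
  i=27: R-Q =  1 → B
  i=28: J-R = 18 → S
  i=29: R-A = 17 → R
  i=30: N-D = 10 → K
  i=31: A-K = 16 → Q
  i=32: J-Q = 19 → T
  i=33: E-H = 23 → X
  i=34: Z-Y =  1 → B
  i=35: B-A =  1 → B
  i=36: T-B = 18 → S
  shifts repeat with period 8: TXBBSRKQ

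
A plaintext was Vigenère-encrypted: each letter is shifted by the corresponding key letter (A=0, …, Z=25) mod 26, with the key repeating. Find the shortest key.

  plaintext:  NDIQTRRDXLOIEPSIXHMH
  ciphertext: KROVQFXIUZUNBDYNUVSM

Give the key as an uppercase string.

  i= 0: K-N = 23 → X
  i= 1: R-D = 14 → O
  i= 2: O-I =  6 → G
  i= 3: V-Q =  5 → F
  i= 4: Q-T = 23 → X
  i= 5: F-R = 14 → O
  i= 6: X-R =  6 → G
  i= 7: I-D =  5 → F
  i= 8: U-X = 23 → X
  i= 9: Z-L = 14 → O
  i=10: U-O =  6 → G
  i=11: N-I =  5 → F
  i=12: B-E = 23 → X
  i=13: D-P = 14 → O
  i=14: Y-S =  6 → G
  i=15: N-I =  5 → F
  i=16: U-X = 23 → X
  i=17: V-H = 14 → O
  i=18: S-M =  6 → G
  i=19: M-H =  5 → F
  shifts repeat with period 4: XOGF

XOGF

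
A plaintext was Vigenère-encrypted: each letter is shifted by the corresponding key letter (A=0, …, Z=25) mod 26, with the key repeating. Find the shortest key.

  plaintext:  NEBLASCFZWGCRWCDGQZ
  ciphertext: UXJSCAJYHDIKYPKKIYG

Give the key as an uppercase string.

HTIHCI

  i= 0: U-N =  7 → H
  i= 1: X-E = 19 → T
  i= 2: J-B =  8 → I
  i= 3: S-L =  7 → H
  i= 4: C-A =  2 → C
  i= 5: A-S =  8 → I
  i= 6: J-C =  7 → H
  i= 7: Y-F = 19 → T
  i= 8: H-Z =  8 → I
  i= 9: D-W =  7 → H
  i=10: I-G =  2 → C
  i=11: K-C =  8 → I
  i=12: Y-R =  7 → H
  i=13: P-W = 19 → T
  i=14: K-C =  8 → I
  i=15: K-D =  7 → H
  i=16: I-G =  2 → C
  i=17: Y-Q =  8 → I
  i=18: G-Z =  7 → H
  shifts repeat with period 6: HTIHCI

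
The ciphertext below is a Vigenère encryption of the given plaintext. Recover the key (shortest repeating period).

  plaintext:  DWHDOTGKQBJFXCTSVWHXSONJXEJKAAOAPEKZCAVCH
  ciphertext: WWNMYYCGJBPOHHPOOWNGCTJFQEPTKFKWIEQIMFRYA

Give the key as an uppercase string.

  i= 0: W-D = 19 → T
  i= 1: W-W =  0 → A
  i= 2: N-H =  6 → G
  i= 3: M-D =  9 → J
  i= 4: Y-O = 10 → K
  i= 5: Y-T =  5 → F
  i= 6: C-G = 22 → W
  i= 7: G-K = 22 → W
  i= 8: J-Q = 19 → T
  i= 9: B-B =  0 → A
  i=10: P-J =  6 → G
  i=11: O-F =  9 → J
  i=12: H-X = 10 → K
  i=13: H-C =  5 → F
  i=14: P-T = 22 → W
  i=15: O-S = 22 → W
  i=16: O-V = 19 → T
  i=17: W-W =  0 → A
  i=18: N-H =  6 → G
  i=19: G-X =  9 → J
  i=20: C-S = 10 → K
  i=21: T-O =  5 → F
  i=22: J-N = 22 → W
  i=23: F-J = 22 → W
  i=24: Q-X = 19 → T
  i=25: E-E =  0 → A
  i=26: P-J =  6 → G
  i=27: T-K =  9 → J
  i=28: K-A = 10 → K
  i=29: F-A =  5 → F
  i=30: K-O = 22 → W
  i=31: W-A = 22 → W
  i=32: I-P = 19 → T
  i=33: E-E =  0 → A
  i=34: Q-K =  6 → G
  i=35: I-Z =  9 → J
  i=36: M-C = 10 → K
  i=37: F-A =  5 → F
  i=38: R-V = 22 → W
  i=39: Y-C = 22 → W
  i=40: A-H = 19 → T
  shifts repeat with period 8: TAGJKFWW

TAGJKFWW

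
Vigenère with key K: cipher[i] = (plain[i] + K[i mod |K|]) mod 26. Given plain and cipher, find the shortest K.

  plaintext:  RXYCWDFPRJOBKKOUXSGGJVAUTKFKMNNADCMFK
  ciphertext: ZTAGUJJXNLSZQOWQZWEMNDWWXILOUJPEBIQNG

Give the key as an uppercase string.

  i= 0: Z-R =  8 → I
  i= 1: T-X = 22 → W
  i= 2: A-Y =  2 → C
  i= 3: G-C =  4 → E
  i= 4: U-W = 24 → Y
  i= 5: J-D =  6 → G
  i= 6: J-F =  4 → E
  i= 7: X-P =  8 → I
  i= 8: N-R = 22 → W
  i= 9: L-J =  2 → C
  i=10: S-O =  4 → E
  i=11: Z-B = 24 → Y
  i=12: Q-K =  6 → G
  i=13: O-K =  4 → E
  i=14: W-O =  8 → I
  i=15: Q-U = 22 → W
  i=16: Z-X =  2 → C
  i=17: W-S =  4 → E
  i=18: E-G = 24 → Y
  i=19: M-G =  6 → G
  i=20: N-J =  4 → E
  i=21: D-V =  8 → I
  i=22: W-A = 22 → W
  i=23: W-U =  2 → C
  i=24: X-T =  4 → E
  i=25: I-K = 24 → Y
  i=26: L-F =  6 → G
  i=27: O-K =  4 → E
  i=28: U-M =  8 → I
  i=29: J-N = 22 → W
  i=30: P-N =  2 → C
  i=31: E-A =  4 → E
  i=32: B-D = 24 → Y
  i=33: I-C =  6 → G
  i=34: Q-M =  4 → E
  i=35: N-F =  8 → I
  i=36: G-K = 22 → W
  shifts repeat with period 7: IWCEYGE

IWCEYGE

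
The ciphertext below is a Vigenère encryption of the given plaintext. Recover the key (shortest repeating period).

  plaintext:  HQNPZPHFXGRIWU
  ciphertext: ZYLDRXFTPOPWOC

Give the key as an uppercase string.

SIYO

  i= 0: Z-H = 18 → S
  i= 1: Y-Q =  8 → I
  i= 2: L-N = 24 → Y
  i= 3: D-P = 14 → O
  i= 4: R-Z = 18 → S
  i= 5: X-P =  8 → I
  i= 6: F-H = 24 → Y
  i= 7: T-F = 14 → O
  i= 8: P-X = 18 → S
  i= 9: O-G =  8 → I
  i=10: P-R = 24 → Y
  i=11: W-I = 14 → O
  i=12: O-W = 18 → S
  i=13: C-U =  8 → I
  shifts repeat with period 4: SIYO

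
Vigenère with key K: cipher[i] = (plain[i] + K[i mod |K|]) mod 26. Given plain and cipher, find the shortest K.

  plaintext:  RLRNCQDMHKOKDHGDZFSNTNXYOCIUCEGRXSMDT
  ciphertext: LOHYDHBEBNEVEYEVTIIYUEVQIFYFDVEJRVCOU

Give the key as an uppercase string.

  i= 0: L-R = 20 → U
  i= 1: O-L =  3 → D
  i= 2: H-R = 16 → Q
  i= 3: Y-N = 11 → L
  i= 4: D-C =  1 → B
  i= 5: H-Q = 17 → R
  i= 6: B-D = 24 → Y
  i= 7: E-M = 18 → S
  i= 8: B-H = 20 → U
  i= 9: N-K =  3 → D
  i=10: E-O = 16 → Q
  i=11: V-K = 11 → L
  i=12: E-D =  1 → B
  i=13: Y-H = 17 → R
  i=14: E-G = 24 → Y
  i=15: V-D = 18 → S
  i=16: T-Z = 20 → U
  i=17: I-F =  3 → D
  i=18: I-S = 16 → Q
  i=19: Y-N = 11 → L
  i=20: U-T =  1 → B
  i=21: E-N = 17 → R
  i=22: V-X = 24 → Y
  i=23: Q-Y = 18 → S
  i=24: I-O = 20 → U
  i=25: F-C =  3 → D
  i=26: Y-I = 16 → Q
  i=27: F-U = 11 → L
  i=28: D-C =  1 → B
  i=29: V-E = 17 → R
  i=30: E-G = 24 → Y
  i=31: J-R = 18 → S
  i=32: R-X = 20 → U
  i=33: V-S =  3 → D
  i=34: C-M = 16 → Q
  i=35: O-D = 11 → L
  i=36: U-T =  1 → B
  shifts repeat with period 8: UDQLBRYS

UDQLBRYS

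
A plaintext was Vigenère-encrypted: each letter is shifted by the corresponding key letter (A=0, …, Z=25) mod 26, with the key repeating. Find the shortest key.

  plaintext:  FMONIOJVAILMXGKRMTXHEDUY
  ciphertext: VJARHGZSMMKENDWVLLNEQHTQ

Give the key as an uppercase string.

QXMEZS

  i= 0: V-F = 16 → Q
  i= 1: J-M = 23 → X
  i= 2: A-O = 12 → M
  i= 3: R-N =  4 → E
  i= 4: H-I = 25 → Z
  i= 5: G-O = 18 → S
  i= 6: Z-J = 16 → Q
  i= 7: S-V = 23 → X
  i= 8: M-A = 12 → M
  i= 9: M-I =  4 → E
  i=10: K-L = 25 → Z
  i=11: E-M = 18 → S
  i=12: N-X = 16 → Q
  i=13: D-G = 23 → X
  i=14: W-K = 12 → M
  i=15: V-R =  4 → E
  i=16: L-M = 25 → Z
  i=17: L-T = 18 → S
  i=18: N-X = 16 → Q
  i=19: E-H = 23 → X
  i=20: Q-E = 12 → M
  i=21: H-D =  4 → E
  i=22: T-U = 25 → Z
  i=23: Q-Y = 18 → S
  shifts repeat with period 6: QXMEZS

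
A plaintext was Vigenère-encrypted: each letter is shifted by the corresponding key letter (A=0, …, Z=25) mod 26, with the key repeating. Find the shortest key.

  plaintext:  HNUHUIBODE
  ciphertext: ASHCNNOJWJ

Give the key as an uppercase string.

  i= 0: A-H = 19 → T
  i= 1: S-N =  5 → F
  i= 2: H-U = 13 → N
  i= 3: C-H = 21 → V
  i= 4: N-U = 19 → T
  i= 5: N-I =  5 → F
  i= 6: O-B = 13 → N
  i= 7: J-O = 21 → V
  i= 8: W-D = 19 → T
  i= 9: J-E =  5 → F
  shifts repeat with period 4: TFNV

TFNV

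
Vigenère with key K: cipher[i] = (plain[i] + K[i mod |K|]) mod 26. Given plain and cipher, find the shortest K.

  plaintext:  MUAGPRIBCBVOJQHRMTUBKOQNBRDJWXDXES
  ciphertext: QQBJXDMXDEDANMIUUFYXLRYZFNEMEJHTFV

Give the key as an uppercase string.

EWBDIM

  i= 0: Q-M =  4 → E
  i= 1: Q-U = 22 → W
  i= 2: B-A =  1 → B
  i= 3: J-G =  3 → D
  i= 4: X-P =  8 → I
  i= 5: D-R = 12 → M
  i= 6: M-I =  4 → E
  i= 7: X-B = 22 → W
  i= 8: D-C =  1 → B
  i= 9: E-B =  3 → D
  i=10: D-V =  8 → I
  i=11: A-O = 12 → M
  i=12: N-J =  4 → E
  i=13: M-Q = 22 → W
  i=14: I-H =  1 → B
  i=15: U-R =  3 → D
  i=16: U-M =  8 → I
  i=17: F-T = 12 → M
  i=18: Y-U =  4 → E
  i=19: X-B = 22 → W
  i=20: L-K =  1 → B
  i=21: R-O =  3 → D
  i=22: Y-Q =  8 → I
  i=23: Z-N = 12 → M
  i=24: F-B =  4 → E
  i=25: N-R = 22 → W
  i=26: E-D =  1 → B
  i=27: M-J =  3 → D
  i=28: E-W =  8 → I
  i=29: J-X = 12 → M
  i=30: H-D =  4 → E
  i=31: T-X = 22 → W
  i=32: F-E =  1 → B
  i=33: V-S =  3 → D
  shifts repeat with period 6: EWBDIM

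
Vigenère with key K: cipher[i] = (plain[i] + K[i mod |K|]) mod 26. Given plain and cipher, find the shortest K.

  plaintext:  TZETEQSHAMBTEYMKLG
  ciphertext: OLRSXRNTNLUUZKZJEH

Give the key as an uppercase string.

VMNZTB

  i= 0: O-T = 21 → V
  i= 1: L-Z = 12 → M
  i= 2: R-E = 13 → N
  i= 3: S-T = 25 → Z
  i= 4: X-E = 19 → T
  i= 5: R-Q =  1 → B
  i= 6: N-S = 21 → V
  i= 7: T-H = 12 → M
  i= 8: N-A = 13 → N
  i= 9: L-M = 25 → Z
  i=10: U-B = 19 → T
  i=11: U-T =  1 → B
  i=12: Z-E = 21 → V
  i=13: K-Y = 12 → M
  i=14: Z-M = 13 → N
  i=15: J-K = 25 → Z
  i=16: E-L = 19 → T
  i=17: H-G =  1 → B
  shifts repeat with period 6: VMNZTB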